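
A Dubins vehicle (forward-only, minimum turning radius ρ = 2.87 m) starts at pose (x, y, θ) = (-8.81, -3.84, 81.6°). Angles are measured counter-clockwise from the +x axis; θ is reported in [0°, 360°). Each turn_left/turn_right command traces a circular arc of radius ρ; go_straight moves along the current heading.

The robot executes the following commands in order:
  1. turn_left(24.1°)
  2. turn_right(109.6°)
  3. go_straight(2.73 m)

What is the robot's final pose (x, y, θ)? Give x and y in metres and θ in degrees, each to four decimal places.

set_pose: (x, y, θ) = (-8.8100, -3.8400, 81.6000°), ρ = 2.87
turn_left(24.1°): centre at ρ to the left, rotate +24.1° → (-8.8863, -2.6441, 105.7000°)
turn_right(109.6°): centre at ρ to the right, rotate −109.6° → (-5.9282, 0.9959, -3.9000° ≡ 356.1000°)
go_straight(2.73): x += 2.73·cos θ, y += 2.73·sin θ → (-3.2045, 0.8102, 356.1000°)

(-3.2045, 0.8102, 356.1000°)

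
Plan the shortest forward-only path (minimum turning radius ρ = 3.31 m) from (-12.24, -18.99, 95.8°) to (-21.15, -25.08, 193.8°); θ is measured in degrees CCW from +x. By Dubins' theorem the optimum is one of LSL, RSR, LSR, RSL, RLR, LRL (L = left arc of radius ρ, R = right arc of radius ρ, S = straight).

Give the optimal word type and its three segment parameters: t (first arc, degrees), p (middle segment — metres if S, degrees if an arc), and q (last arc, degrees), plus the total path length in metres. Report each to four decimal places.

LSR: t = 179.6837°, p = 1.9172 m, q = 81.6837°, L = 17.0165 m

Let ψ = atan2(Δy, Δx) = atan2(-6.09, -8.91) = -145.6473° be the start→goal bearing.
Normalize: d = |goal − start| / ρ = 10.792414/3.31 = 3.260548, α = (θ_start − ψ) mod 360° = 241.4473° = 4.214051 rad, β = (θ_goal − ψ) mod 360° = 339.4473° = 5.924474 rad.
Common terms: sin α = -0.878378, cos α = -0.477966, sin β = -0.351068, cos β = 0.936350, cos(α−β) = -0.139173, d² = 10.631174. Work in radians in the unit-radius frame; every candidate has L = ρ·(t + p + q).
LSL: p² = 2 + d² − 2cos(α−β) + 2d(sin α − sin β) = 9.470882; p = √p² = 3.077480; φ = atan2(cos β − cos α, d + sin α − sin β) = 0.477511 rad; t = (φ − α) mod 2π = 2.546645 rad, q = (β − φ) mod 2π = 5.446963 rad → L = 3.31·(2.546645 + 3.077480 + 5.446963) = 3.31·11.071088 = 36.645301 m
RSR: p² = 2 + d² − 2cos(α−β) + 2d(sin β − sin α) = 16.348157; p = √p² = 4.043285; φ = atan2(cos α − cos β, d − sin α + sin β) = -0.357351 rad; t = (α − φ) mod 2π = 4.571402 rad, q = (φ − β) mod 2π = 0.001361 rad → L = 3.31·(4.571402 + 4.043285 + 0.001361) = 3.31·8.616048 = 28.519119 m
LSR: p² = d² − 2 + 2cos(α−β) + 2d(sin α + sin β) = 0.335489; p = √p² = 0.579214; φ = atan2(−cos α − cos β, d + sin α + sin β) − atan2(−2, p) = 1.066938 rad; t = (φ − α) mod 2π = 3.136072 rad, q = (φ − β) mod 2π = 1.425650 rad → L = 3.31·(3.136072 + 0.579214 + 1.425650) = 3.31·5.140936 = 17.016498 m
RSL: p² = d² − 2 + 2cos(α−β) − 2d(sin α + sin β) = 16.370165; p = √p² = 4.046006; φ = atan2(cos α + cos β, d − sin α − sin β) − atan2(2, p) = -0.357351 rad; t = (α − φ) mod 2π = 4.571402 rad, q = (β − φ) mod 2π = 6.281825 rad → L = 3.31·(4.571402 + 4.046006 + 6.281825) = 3.31·14.899233 = 49.316463 m
RLR: c = (6 − d² + 2cos(α−β) + 2d(sin α − sin β))/8 = -1.043520, |c| > 1 → infeasible
LRL: c = (6 − d² + 2cos(α−β) − 2d(sin α − sin β))/8 = -0.183860; p = 2π − arccos c = 4.527477 rad; φ = atan2(cos β − cos α, d + sin α − sin β) = 0.477511 rad; t = (φ − α + p/2) mod 2π = 4.810383 rad, q = (β − α − t + p) mod 2π = 1.427516 rad → L = 3.31·(4.810383 + 4.527477 + 1.427516) = 3.31·10.765376 = 35.633395 m
Shortest: LSR with L = 17.016498 m ≈ 17.0165 m
Convert LSR to answer units (arcs ×180/π): t = 3.136072·180/π = 179.6837°, p = ρ·p = 3.31·0.579214 = 1.9172 m, q = 1.425650·180/π = 81.6837°, L = 17.0165 m.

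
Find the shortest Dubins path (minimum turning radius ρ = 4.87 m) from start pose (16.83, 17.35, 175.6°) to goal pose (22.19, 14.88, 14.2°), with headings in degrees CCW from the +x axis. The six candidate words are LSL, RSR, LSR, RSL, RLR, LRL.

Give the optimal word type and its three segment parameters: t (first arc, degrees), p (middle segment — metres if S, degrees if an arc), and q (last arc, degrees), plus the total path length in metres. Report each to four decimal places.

RLR: t = 14.4055°, p = 271.9341°, q = 58.9286°, L = 29.3469 m

Let ψ = atan2(Δy, Δx) = atan2(-2.47, 5.36) = -24.7412° be the start→goal bearing.
Normalize: d = |goal − start| / ρ = 5.901737/4.87 = 1.211856, α = (θ_start − ψ) mod 360° = 200.3412° = 3.496614 rad, β = (θ_goal − ψ) mod 360° = 38.9412° = 0.679653 rad.
Common terms: sin α = -0.347611, cos α = -0.937639, sin β = 0.628523, cos β = 0.777791, cos(α−β) = -0.947768, d² = 1.468594. Work in radians in the unit-radius frame; every candidate has L = ρ·(t + p + q).
LSL: p² = 2 + d² − 2cos(α−β) + 2d(sin α − sin β) = 2.998265; p = √p² = 1.731550; φ = atan2(cos β − cos α, d + sin α − sin β) = 1.434239 rad; t = (φ − α) mod 2π = 4.220810 rad, q = (β − φ) mod 2π = 5.528599 rad → L = 4.87·(4.220810 + 1.731550 + 5.528599) = 4.87·11.480959 = 55.912271 m
RSR: p² = 2 + d² − 2cos(α−β) + 2d(sin β − sin α) = 7.729997; p = √p² = 2.780287; φ = atan2(cos α − cos β, d − sin α + sin β) = -0.664922 rad; t = (α − φ) mod 2π = 4.161536 rad, q = (φ − β) mod 2π = 4.938611 rad → L = 4.87·(4.161536 + 2.780287 + 4.938611) = 4.87·11.880434 = 57.857713 m
LSR: p² = d² − 2 + 2cos(α−β) + 2d(sin α + sin β) = -1.746092 < 0 → infeasible
RSL: p² = d² − 2 + 2cos(α−β) − 2d(sin α + sin β) = -3.107793 < 0 → infeasible
RLR: c = (6 − d² + 2cos(α−β) + 2d(sin α − sin β))/8 = 0.033750; p = 2π − arccos c = 4.746146 rad; φ = atan2(cos α − cos β, d − sin α + sin β) = -0.664922 rad; t = (α − φ + p/2) mod 2π = 0.251423 rad, q = (α − β − t + p) mod 2π = 1.028499 rad → L = 4.87·(0.251423 + 4.746146 + 1.028499) = 4.87·6.026068 = 29.346949 m
LRL: c = (6 − d² + 2cos(α−β) − 2d(sin α − sin β))/8 = 0.625217; p = 2π − arccos c = 5.387798 rad; φ = atan2(cos β − cos α, d + sin α − sin β) = 1.434239 rad; t = (φ − α + p/2) mod 2π = 0.631524 rad, q = (β − α − t + p) mod 2π = 1.939313 rad → L = 4.87·(0.631524 + 5.387798 + 1.939313) = 4.87·7.958635 = 38.758554 m
Shortest: RLR with L = 29.346949 m ≈ 29.3469 m
Convert RLR to answer units (arcs ×180/π): t = 0.251423·180/π = 14.4055°, p = 4.746146·180/π = 271.9341°, q = 1.028499·180/π = 58.9286°, L = 29.3469 m.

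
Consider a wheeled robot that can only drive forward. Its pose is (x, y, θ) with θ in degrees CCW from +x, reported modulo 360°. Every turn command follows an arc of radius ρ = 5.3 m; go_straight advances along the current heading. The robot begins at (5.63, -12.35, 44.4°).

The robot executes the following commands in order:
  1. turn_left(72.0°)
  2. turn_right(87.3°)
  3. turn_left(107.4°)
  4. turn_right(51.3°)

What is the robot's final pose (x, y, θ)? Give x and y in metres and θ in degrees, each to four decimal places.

set_pose: (x, y, θ) = (5.6300, -12.3500, 44.4000°), ρ = 5.3
turn_left(72.0°): centre at ρ to the left, rotate +72.0° → (6.6691, -6.2067, 116.4000°)
turn_right(87.3°): centre at ρ to the right, rotate −87.3° → (8.8388, 0.7808, 29.1000°)
turn_left(107.4°): centre at ρ to the left, rotate +107.4° → (9.9095, 9.2563, 136.5000°)
turn_right(51.3°): centre at ρ to the right, rotate −51.3° → (8.2763, 13.5443, 85.2000°)

(8.2763, 13.5443, 85.2000°)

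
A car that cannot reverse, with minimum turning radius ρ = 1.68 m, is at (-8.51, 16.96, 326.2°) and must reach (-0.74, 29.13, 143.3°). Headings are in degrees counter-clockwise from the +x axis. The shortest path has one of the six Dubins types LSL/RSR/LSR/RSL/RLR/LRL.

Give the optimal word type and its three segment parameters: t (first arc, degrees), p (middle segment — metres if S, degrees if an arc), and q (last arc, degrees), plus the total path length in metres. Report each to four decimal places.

LSL: t = 92.0595°, p = 11.0848 m, q = 85.0405°, L = 16.2777 m

Let ψ = atan2(Δy, Δx) = atan2(12.17, 7.77) = 57.4436° be the start→goal bearing.
Normalize: d = |goal − start| / ρ = 14.438899/1.68 = 8.594583, α = (θ_start − ψ) mod 360° = 268.7564° = 4.690684 rad, β = (θ_goal − ψ) mod 360° = 85.8564° = 1.498477 rad.
Common terms: sin α = -0.999764, cos α = -0.021703, sin β = 0.997386, cos β = 0.072256, cos(α−β) = -0.998719, d² = 73.866851. Work in radians in the unit-radius frame; every candidate has L = ρ·(t + p + q).
LSL: p² = 2 + d² − 2cos(α−β) + 2d(sin α − sin β) = 43.534939; p = √p² = 6.598101; φ = atan2(cos β − cos α, d + sin α − sin β) = 0.014241 rad; t = (φ − α) mod 2π = 1.606742 rad, q = (β − φ) mod 2π = 1.484236 rad → L = 1.68·(1.606742 + 6.598101 + 1.484236) = 1.68·9.689079 = 16.277653 m
RSR: p² = 2 + d² − 2cos(α−β) + 2d(sin β − sin α) = 112.193641; p = √p² = 10.592150; φ = atan2(cos α − cos β, d − sin α + sin β) = -0.008871 rad; t = (α − φ) mod 2π = 4.699555 rad, q = (φ − β) mod 2π = 4.775838 rad → L = 1.68·(4.699555 + 10.592150 + 4.775838) = 1.68·20.067542 = 33.713471 m
LSR: p² = d² − 2 + 2cos(α−β) + 2d(sin α + sin β) = 69.828530; p = √p² = 8.356347; φ = atan2(−cos α − cos β, d + sin α + sin β) − atan2(−2, p) = 0.229036 rad; t = (φ − α) mod 2π = 1.821537 rad, q = (φ − β) mod 2π = 5.013745 rad → L = 1.68·(1.821537 + 8.356347 + 5.013745) = 1.68·15.191629 = 25.521936 m
RSL: p² = d² − 2 + 2cos(α−β) − 2d(sin α + sin β) = 69.910294; p = √p² = 8.361238; φ = atan2(cos α + cos β, d − sin α − sin β) − atan2(2, p) = -0.228907 rad; t = (α − φ) mod 2π = 4.919591 rad, q = (β − φ) mod 2π = 1.727384 rad → L = 1.68·(4.919591 + 8.361238 + 1.727384) = 1.68·15.008213 = 25.213798 m
RLR: c = (6 − d² + 2cos(α−β) + 2d(sin α − sin β))/8 = -13.024205, |c| > 1 → infeasible
LRL: c = (6 − d² + 2cos(α−β) − 2d(sin α − sin β))/8 = -4.441867, |c| > 1 → infeasible
Shortest: LSL with L = 16.277653 m ≈ 16.2777 m
Convert LSL to answer units (arcs ×180/π): t = 1.606742·180/π = 92.0595°, p = ρ·p = 1.68·6.598101 = 11.0848 m, q = 1.484236·180/π = 85.0405°, L = 16.2777 m.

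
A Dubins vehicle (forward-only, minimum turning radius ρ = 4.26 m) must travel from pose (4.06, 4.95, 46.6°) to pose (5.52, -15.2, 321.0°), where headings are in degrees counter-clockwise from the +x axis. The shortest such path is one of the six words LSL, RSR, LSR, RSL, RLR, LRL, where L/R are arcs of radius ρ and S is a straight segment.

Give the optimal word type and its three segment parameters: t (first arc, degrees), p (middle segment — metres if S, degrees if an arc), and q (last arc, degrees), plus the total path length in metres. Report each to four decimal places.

RSL: t = 169.9404°, p = 11.0479 m, q = 84.3404°, L = 29.9540 m

Let ψ = atan2(Δy, Δx) = atan2(-20.15, 1.46) = -85.8558° be the start→goal bearing.
Normalize: d = |goal − start| / ρ = 20.202824/4.26 = 4.742447, α = (θ_start − ψ) mod 360° = 132.4558° = 2.311790 rad, β = (θ_goal − ψ) mod 360° = 46.8558° = 0.817788 rad.
Common terms: sin α = 0.737798, cos α = -0.675021, sin β = 0.729635, cos β = 0.683837, cos(α−β) = 0.076719, d² = 22.490803. Work in radians in the unit-radius frame; every candidate has L = ρ·(t + p + q).
LSL: p² = 2 + d² − 2cos(α−β) + 2d(sin α − sin β) = 24.414797; p = √p² = 4.941133; φ = atan2(cos β − cos α, d + sin α − sin β) = 0.278599 rad; t = (φ − α) mod 2π = 4.249995 rad, q = (β − φ) mod 2π = 0.539188 rad → L = 4.26·(4.249995 + 4.941133 + 0.539188) = 4.26·9.730317 = 41.451149 m
RSR: p² = 2 + d² − 2cos(α−β) + 2d(sin β − sin α) = 24.259934; p = √p² = 4.925437; φ = atan2(cos α − cos β, d − sin α + sin β) = -0.279511 rad; t = (α − φ) mod 2π = 2.591301 rad, q = (φ − β) mod 2π = 5.185886 rad → L = 4.26·(2.591301 + 4.925437 + 5.185886) = 4.26·12.702625 = 54.113181 m
LSR: p² = d² − 2 + 2cos(α−β) + 2d(sin α + sin β) = 34.562690; p = √p² = 5.879004; φ = atan2(−cos α − cos β, d + sin α + sin β) − atan2(−2, p) = 0.326492 rad; t = (φ − α) mod 2π = 4.297888 rad, q = (φ − β) mod 2π = 5.791890 rad → L = 4.26·(4.297888 + 5.879004 + 5.791890) = 4.26·15.968782 = 68.027013 m
RSL: p² = d² − 2 + 2cos(α−β) − 2d(sin α + sin β) = 6.725793; p = √p² = 2.593413; φ = atan2(cos α + cos β, d − sin α − sin β) − atan2(2, p) = -0.654230 rad; t = (α − φ) mod 2π = 2.966020 rad, q = (β − φ) mod 2π = 1.472018 rad → L = 4.26·(2.966020 + 2.593413 + 1.472018) = 4.26·7.031451 = 29.953980 m
RLR: c = (6 − d² + 2cos(α−β) + 2d(sin α − sin β))/8 = -2.032492, |c| > 1 → infeasible
LRL: c = (6 − d² + 2cos(α−β) − 2d(sin α − sin β))/8 = -2.051850, |c| > 1 → infeasible
Shortest: RSL with L = 29.953980 m ≈ 29.9540 m
Convert RSL to answer units (arcs ×180/π): t = 2.966020·180/π = 169.9404°, p = ρ·p = 4.26·2.593413 = 11.0479 m, q = 1.472018·180/π = 84.3404°, L = 29.9540 m.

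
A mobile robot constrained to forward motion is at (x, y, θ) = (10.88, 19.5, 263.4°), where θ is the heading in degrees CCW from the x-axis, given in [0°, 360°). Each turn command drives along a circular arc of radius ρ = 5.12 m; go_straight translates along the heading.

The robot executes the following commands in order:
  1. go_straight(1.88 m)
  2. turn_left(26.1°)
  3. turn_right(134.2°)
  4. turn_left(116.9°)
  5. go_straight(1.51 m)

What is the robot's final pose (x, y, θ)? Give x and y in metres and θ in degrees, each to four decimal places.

set_pose: (x, y, θ) = (10.8800, 19.5000, 263.4000°), ρ = 5.12
go_straight(1.88): x += 1.88·cos θ, y += 1.88·sin θ → (10.6639, 17.6325, 263.4000°)
turn_left(26.1°): centre at ρ to the left, rotate +26.1° → (10.9237, 15.3349, 289.5000°)
turn_right(134.2°): centre at ρ to the right, rotate −134.2° → (3.9579, 8.9742, 155.3000°)
turn_left(116.9°): centre at ρ to the left, rotate +116.9° → (-3.2978, 4.1261, 272.2000°)
go_straight(1.51): x += 1.51·cos θ, y += 1.51·sin θ → (-3.2399, 2.6172, 272.2000°)

(-3.2399, 2.6172, 272.2000°)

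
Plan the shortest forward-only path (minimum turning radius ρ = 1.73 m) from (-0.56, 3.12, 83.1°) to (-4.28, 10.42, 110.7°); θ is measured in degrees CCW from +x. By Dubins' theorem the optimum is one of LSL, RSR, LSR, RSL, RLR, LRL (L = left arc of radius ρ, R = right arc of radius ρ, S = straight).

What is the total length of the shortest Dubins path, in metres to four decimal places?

8.2589 m

Let ψ = atan2(Δy, Δx) = atan2(7.30, -3.72) = 117.0029° be the start→goal bearing.
Normalize: d = |goal − start| / ρ = 8.193192/1.73 = 4.735949, α = (θ_start − ψ) mod 360° = 326.0971° = 5.691468 rad, β = (θ_goal − ψ) mod 360° = 353.6971° = 6.173179 rad.
Common terms: sin α = -0.557787, cos α = 0.829984, sin β = -0.109784, cos β = 0.993955, cos(α−β) = 0.886204, d² = 22.429216. Work in radians in the unit-radius frame; every candidate has L = ρ·(t + p + q).
LSL: p² = 2 + d² − 2cos(α−β) + 2d(sin α − sin β) = 18.413374; p = √p² = 4.291081; φ = atan2(cos β − cos α, d + sin α − sin β) = 0.038221 rad; t = (φ − α) mod 2π = 0.629939 rad, q = (β − φ) mod 2π = 6.134958 rad → L = 1.73·(0.629939 + 4.291081 + 6.134958) = 1.73·11.055977 = 19.126840 m
RSR: p² = 2 + d² − 2cos(α−β) + 2d(sin β − sin α) = 26.900243; p = √p² = 5.186544; φ = atan2(cos α − cos β, d − sin α + sin β) = -0.031620 rad; t = (α − φ) mod 2π = 5.723088 rad, q = (φ − β) mod 2π = 0.078386 rad → L = 1.73·(5.723088 + 5.186544 + 0.078386) = 1.73·10.988019 = 19.009273 m
LSR: p² = d² − 2 + 2cos(α−β) + 2d(sin α + sin β) = 15.878453; p = √p² = 3.984778; φ = atan2(−cos α − cos β, d + sin α + sin β) − atan2(−2, p) = 0.043718 rad; t = (φ − α) mod 2π = 0.635435 rad, q = (φ − β) mod 2π = 0.153724 rad → L = 1.73·(0.635435 + 3.984778 + 0.153724) = 1.73·4.773936 = 8.258910 m
RSL: p² = d² − 2 + 2cos(α−β) − 2d(sin α + sin β) = 28.524793; p = √p² = 5.340861; φ = atan2(cos α + cos β, d − sin α − sin β) − atan2(2, p) = -0.032770 rad; t = (α − φ) mod 2π = 5.724238 rad, q = (β − φ) mod 2π = 6.205949 rad → L = 1.73·(5.724238 + 5.340861 + 6.205949) = 1.73·17.271047 = 29.878912 m
RLR: c = (6 − d² + 2cos(α−β) + 2d(sin α − sin β))/8 = -2.362530, |c| > 1 → infeasible
LRL: c = (6 − d² + 2cos(α−β) − 2d(sin α − sin β))/8 = -1.301672, |c| > 1 → infeasible
Shortest: LSR with L = 8.258910 m ≈ 8.2589 m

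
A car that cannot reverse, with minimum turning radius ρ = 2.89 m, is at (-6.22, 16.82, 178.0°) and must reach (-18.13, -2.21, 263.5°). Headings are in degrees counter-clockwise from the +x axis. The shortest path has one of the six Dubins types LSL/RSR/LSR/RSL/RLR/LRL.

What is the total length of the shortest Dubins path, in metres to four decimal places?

23.0505 m

Let ψ = atan2(Δy, Δx) = atan2(-19.03, -11.91) = -122.0406° be the start→goal bearing.
Normalize: d = |goal − start| / ρ = 22.449699/2.89 = 7.768062, α = (θ_start − ψ) mod 360° = 300.0406° = 5.236696 rad, β = (θ_goal − ψ) mod 360° = 25.5406° = 0.445767 rad.
Common terms: sin α = -0.865671, cos α = 0.500613, sin β = 0.431150, cos β = 0.902280, cos(α−β) = 0.078459, d² = 60.342788. Work in radians in the unit-radius frame; every candidate has L = ρ·(t + p + q).
LSL: p² = 2 + d² − 2cos(α−β) + 2d(sin α − sin β) = 42.038296; p = √p² = 6.483695; φ = atan2(cos β − cos α, d + sin α − sin β) = 0.061990 rad; t = (φ − α) mod 2π = 1.108480 rad, q = (β − φ) mod 2π = 0.383777 rad → L = 2.89·(1.108480 + 6.483695 + 0.383777) = 2.89·7.975951 = 23.050499 m
RSR: p² = 2 + d² − 2cos(α−β) + 2d(sin β − sin α) = 82.333444; p = √p² = 9.073778; φ = atan2(cos α − cos β, d − sin α + sin β) = -0.044281 rad; t = (α − φ) mod 2π = 5.280977 rad, q = (φ − β) mod 2π = 5.793137 rad → L = 2.89·(5.280977 + 9.073778 + 5.793137) = 2.89·20.147892 = 58.227408 m
LSR: p² = d² − 2 + 2cos(α−β) + 2d(sin α + sin β) = 51.748926; p = √p² = 7.193673; φ = atan2(−cos α − cos β, d + sin α + sin β) − atan2(−2, p) = 0.082159 rad; t = (φ − α) mod 2π = 1.128649 rad, q = (φ − β) mod 2π = 5.919578 rad → L = 2.89·(1.128649 + 7.193673 + 5.919578) = 2.89·14.241899 = 41.159088 m
RSL: p² = d² − 2 + 2cos(α−β) − 2d(sin α + sin β) = 65.250486; p = √p² = 8.077777; φ = atan2(cos α + cos β, d − sin α − sin β) − atan2(2, p) = -0.073320 rad; t = (α − φ) mod 2π = 5.310016 rad, q = (β − φ) mod 2π = 0.519087 rad → L = 2.89·(5.310016 + 8.077777 + 0.519087) = 2.89·13.906880 = 40.190883 m
RLR: c = (6 − d² + 2cos(α−β) + 2d(sin α − sin β))/8 = -9.291680, |c| > 1 → infeasible
LRL: c = (6 − d² + 2cos(α−β) − 2d(sin α − sin β))/8 = -4.254787, |c| > 1 → infeasible
Shortest: LSL with L = 23.050499 m ≈ 23.0505 m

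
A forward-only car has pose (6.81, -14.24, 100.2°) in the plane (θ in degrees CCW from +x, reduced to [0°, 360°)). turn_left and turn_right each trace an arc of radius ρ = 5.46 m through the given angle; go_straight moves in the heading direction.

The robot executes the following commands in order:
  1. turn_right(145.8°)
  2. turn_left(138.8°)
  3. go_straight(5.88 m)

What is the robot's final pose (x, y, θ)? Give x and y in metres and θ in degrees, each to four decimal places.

set_pose: (x, y, θ) = (6.8100, -14.2400, 100.2000°), ρ = 5.46
turn_right(145.8°): centre at ρ to the right, rotate −145.8° → (16.0847, -9.4530, -45.6000° ≡ 314.4000°)
turn_left(138.8°): centre at ρ to the left, rotate +138.8° → (25.4372, -5.3280, 453.2000° ≡ 93.2000°)
go_straight(5.88): x += 5.88·cos θ, y += 5.88·sin θ → (25.1090, 0.5428, 93.2000°)

(25.1090, 0.5428, 93.2000°)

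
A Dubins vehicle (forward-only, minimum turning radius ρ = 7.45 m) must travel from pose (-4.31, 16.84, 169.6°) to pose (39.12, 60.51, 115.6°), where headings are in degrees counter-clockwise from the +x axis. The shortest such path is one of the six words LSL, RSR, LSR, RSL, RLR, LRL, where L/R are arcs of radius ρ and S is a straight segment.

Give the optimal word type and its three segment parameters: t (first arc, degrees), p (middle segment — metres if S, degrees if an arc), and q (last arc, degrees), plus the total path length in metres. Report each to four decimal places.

Let ψ = atan2(Δy, Δx) = atan2(43.67, 43.43) = 45.1579° be the start→goal bearing.
Normalize: d = |goal − start| / ρ = 61.589234/7.45 = 8.267011, α = (θ_start − ψ) mod 360° = 124.4421° = 2.171925 rad, β = (θ_goal − ψ) mod 360° = 70.4421° = 1.229447 rad.
Common terms: sin α = 0.824698, cos α = -0.565573, sin β = 0.942304, cos β = 0.334759, cos(α−β) = 0.587785, d² = 68.343476. Work in radians in the unit-radius frame; every candidate has L = ρ·(t + p + q).
LSL: p² = 2 + d² − 2cos(α−β) + 2d(sin α − sin β) = 67.223407; p = √p² = 8.198988; φ = atan2(cos β − cos α, d + sin α − sin β) = 0.110032 rad; t = (φ − α) mod 2π = 4.221293 rad, q = (β − φ) mod 2π = 1.119415 rad → L = 7.45·(4.221293 + 8.198988 + 1.119415) = 7.45·13.539696 = 100.870733 m
RSR: p² = 2 + d² − 2cos(α−β) + 2d(sin β − sin α) = 71.112405; p = √p² = 8.432817; φ = atan2(cos α − cos β, d − sin α + sin β) = -0.106969 rad; t = (α − φ) mod 2π = 2.278894 rad, q = (φ − β) mod 2π = 4.946769 rad → L = 7.45·(2.278894 + 8.432817 + 4.946769) = 7.45·15.658480 = 116.655678 m
LSR: p² = d² − 2 + 2cos(α−β) + 2d(sin α + sin β) = 96.734694; p = √p² = 9.835380; φ = atan2(−cos α − cos β, d + sin α + sin β) − atan2(−2, p) = 0.223611 rad; t = (φ − α) mod 2π = 4.334872 rad, q = (φ − β) mod 2π = 5.277350 rad → L = 7.45·(4.334872 + 9.835380 + 5.277350) = 7.45·19.447601 = 144.884630 m
RSL: p² = d² − 2 + 2cos(α−β) − 2d(sin α + sin β) = 38.303400; p = √p² = 6.188974; φ = atan2(cos α + cos β, d − sin α − sin β) − atan2(2, p) = -0.348058 rad; t = (α − φ) mod 2π = 2.519982 rad, q = (β − φ) mod 2π = 1.577505 rad → L = 7.45·(2.519982 + 6.188974 + 1.577505) = 7.45·10.286461 = 76.634134 m
RLR: c = (6 − d² + 2cos(α−β) + 2d(sin α − sin β))/8 = -7.889051, |c| > 1 → infeasible
LRL: c = (6 − d² + 2cos(α−β) − 2d(sin α − sin β))/8 = -7.402926, |c| > 1 → infeasible
Shortest: RSL with L = 76.634134 m ≈ 76.6341 m
Convert RSL to answer units (arcs ×180/π): t = 2.519982·180/π = 144.3844°, p = ρ·p = 7.45·6.188974 = 46.1079 m, q = 1.577505·180/π = 90.3844°, L = 76.6341 m.

RSL: t = 144.3844°, p = 46.1079 m, q = 90.3844°, L = 76.6341 m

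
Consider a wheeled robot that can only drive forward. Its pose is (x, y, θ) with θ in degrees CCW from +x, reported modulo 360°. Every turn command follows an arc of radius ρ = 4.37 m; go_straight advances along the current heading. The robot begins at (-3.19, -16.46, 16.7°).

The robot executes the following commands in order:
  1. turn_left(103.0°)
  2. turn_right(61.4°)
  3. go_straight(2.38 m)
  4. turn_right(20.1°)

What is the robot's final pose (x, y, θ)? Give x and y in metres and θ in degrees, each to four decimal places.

set_pose: (x, y, θ) = (-3.1900, -16.4600, 16.7000°), ρ = 4.37
turn_left(103.0°): centre at ρ to the left, rotate +103.0° → (-0.6498, -10.1092, 119.7000°)
turn_right(61.4°): centre at ρ to the right, rotate −61.4° → (-0.5720, -5.6477, 58.3000°)
go_straight(2.38): x += 2.38·cos θ, y += 2.38·sin θ → (0.6787, -3.6228, 58.3000°)
turn_right(20.1°): centre at ρ to the right, rotate −20.1° → (1.6943, -2.4849, 38.2000°)

(1.6943, -2.4849, 38.2000°)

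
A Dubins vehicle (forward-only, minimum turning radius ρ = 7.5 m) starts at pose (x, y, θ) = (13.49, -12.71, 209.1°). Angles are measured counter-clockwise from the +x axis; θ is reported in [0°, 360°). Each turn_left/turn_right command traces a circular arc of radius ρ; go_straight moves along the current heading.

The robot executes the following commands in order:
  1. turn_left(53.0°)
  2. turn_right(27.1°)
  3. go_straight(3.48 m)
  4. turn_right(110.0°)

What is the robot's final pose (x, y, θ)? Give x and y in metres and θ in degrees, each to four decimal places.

(-5.8598, -24.3541, 125.0000°)

set_pose: (x, y, θ) = (13.4900, -12.7100, 209.1000°), ρ = 7.5
turn_left(53.0°): centre at ρ to the left, rotate +53.0° → (9.7087, -18.2325, 262.1000°)
turn_right(27.1°): centre at ρ to the right, rotate −27.1° → (8.4235, -21.5034, 235.0000°)
go_straight(3.48): x += 3.48·cos θ, y += 3.48·sin θ → (6.4275, -24.3541, 235.0000°)
turn_right(110.0°): centre at ρ to the right, rotate −110.0° → (-5.8598, -24.3541, 125.0000°)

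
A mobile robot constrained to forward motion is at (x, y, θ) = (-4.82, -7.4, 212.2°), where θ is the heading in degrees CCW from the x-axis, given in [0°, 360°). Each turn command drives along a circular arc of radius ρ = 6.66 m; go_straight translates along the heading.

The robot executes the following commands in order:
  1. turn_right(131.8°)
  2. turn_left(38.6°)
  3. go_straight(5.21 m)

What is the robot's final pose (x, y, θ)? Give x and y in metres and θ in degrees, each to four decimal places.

set_pose: (x, y, θ) = (-4.8200, -7.4000, 212.2000°), ρ = 6.66
turn_right(131.8°): centre at ρ to the right, rotate −131.8° → (-14.9357, -0.6537, 80.4000°)
turn_left(38.6°): centre at ρ to the left, rotate +38.6° → (-15.6775, 3.6858, 119.0000°)
go_straight(5.21): x += 5.21·cos θ, y += 5.21·sin θ → (-18.2033, 8.2426, 119.0000°)

(-18.2033, 8.2426, 119.0000°)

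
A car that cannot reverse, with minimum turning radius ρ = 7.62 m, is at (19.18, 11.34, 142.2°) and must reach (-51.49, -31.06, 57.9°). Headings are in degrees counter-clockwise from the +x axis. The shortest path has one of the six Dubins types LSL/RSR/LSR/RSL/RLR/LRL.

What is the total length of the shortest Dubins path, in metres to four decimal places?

Let ψ = atan2(Δy, Δx) = atan2(-42.40, -70.67) = -149.0374° be the start→goal bearing.
Normalize: d = |goal − start| / ρ = 82.413645/7.62 = 10.815439, α = (θ_start − ψ) mod 360° = 291.2374° = 5.083052 rad, β = (θ_goal − ψ) mod 360° = 206.9374° = 3.611740 rad.
Common terms: sin α = -0.932087, cos α = 0.362234, sin β = -0.453017, cos β = -0.891502, cos(α−β) = 0.099320, d² = 116.973721. Work in radians in the unit-radius frame; every candidate has L = ρ·(t + p + q).
LSL: p² = 2 + d² − 2cos(α−β) + 2d(sin α − sin β) = 108.412376; p = √p² = 10.412126; φ = atan2(cos β − cos α, d + sin α − sin β) = -0.120704 rad; t = (φ − α) mod 2π = 1.079429 rad, q = (β − φ) mod 2π = 3.732444 rad → L = 7.62·(1.079429 + 10.412126 + 3.732444) = 7.62·15.223999 = 116.006873 m
RSR: p² = 2 + d² − 2cos(α−β) + 2d(sin β − sin α) = 129.137786; p = √p² = 11.363881; φ = atan2(cos α − cos β, d − sin α + sin β) = 0.110551 rad; t = (α − φ) mod 2π = 4.972501 rad, q = (φ − β) mod 2π = 2.781997 rad → L = 7.62·(4.972501 + 11.363881 + 2.781997) = 7.62·19.118379 = 145.682045 m
LSR: p² = d² − 2 + 2cos(α−β) + 2d(sin α + sin β) = 85.211331; p = √p² = 9.230998; φ = atan2(−cos α − cos β, d + sin α + sin β) − atan2(−2, p) = 0.269429 rad; t = (φ − α) mod 2π = 1.469562 rad, q = (φ − β) mod 2π = 2.940874 rad → L = 7.62·(1.469562 + 9.230998 + 2.940874) = 7.62·13.641435 = 103.947732 m
RSL: p² = d² − 2 + 2cos(α−β) − 2d(sin α + sin β) = 145.133389; p = √p² = 12.047132; φ = atan2(cos α + cos β, d − sin α − sin β) − atan2(2, p) = -0.207868 rad; t = (α − φ) mod 2π = 5.290920 rad, q = (β − φ) mod 2π = 3.819607 rad → L = 7.62·(5.290920 + 12.047132 + 3.819607) = 7.62·21.157659 = 161.221363 m
RLR: c = (6 − d² + 2cos(α−β) + 2d(sin α − sin β))/8 = -15.142223, |c| > 1 → infeasible
LRL: c = (6 − d² + 2cos(α−β) − 2d(sin α − sin β))/8 = -12.551547, |c| > 1 → infeasible
Shortest: LSR with L = 103.947732 m ≈ 103.9477 m

103.9477 m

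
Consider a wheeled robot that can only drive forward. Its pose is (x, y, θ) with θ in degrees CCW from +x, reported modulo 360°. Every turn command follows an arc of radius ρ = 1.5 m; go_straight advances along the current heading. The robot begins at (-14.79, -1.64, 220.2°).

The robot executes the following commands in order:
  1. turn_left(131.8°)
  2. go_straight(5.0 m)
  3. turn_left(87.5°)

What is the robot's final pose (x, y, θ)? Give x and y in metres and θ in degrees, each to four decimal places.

(-7.3956, -3.7549, 79.5000°)

set_pose: (x, y, θ) = (-14.7900, -1.6400, 220.2000°), ρ = 1.5
turn_left(131.8°): centre at ρ to the left, rotate +131.8° → (-14.0306, -4.2711, 352.0000°)
go_straight(5.0): x += 5.0·cos θ, y += 5.0·sin θ → (-9.0792, -4.9670, 352.0000°)
turn_left(87.5°): centre at ρ to the left, rotate +87.5° → (-7.3956, -3.7549, 439.5000° ≡ 79.5000°)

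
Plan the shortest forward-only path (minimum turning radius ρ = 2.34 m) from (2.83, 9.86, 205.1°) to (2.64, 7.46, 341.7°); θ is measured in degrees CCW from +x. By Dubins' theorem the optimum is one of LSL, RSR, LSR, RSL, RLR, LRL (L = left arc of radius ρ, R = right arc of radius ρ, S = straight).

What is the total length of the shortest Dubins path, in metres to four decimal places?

Let ψ = atan2(Δy, Δx) = atan2(-2.40, -0.19) = -94.5265° be the start→goal bearing.
Normalize: d = |goal − start| / ρ = 2.407509/2.34 = 1.028850, α = (θ_start − ψ) mod 360° = 299.6265° = 5.229469 rad, β = (θ_goal − ψ) mod 360° = 76.2265° = 1.330403 rad.
Common terms: sin α = -0.869267, cos α = 0.494344, sin β = 0.971244, cos β = 0.238085, cos(α−β) = -0.726575, d² = 1.058532. Work in radians in the unit-radius frame; every candidate has L = ρ·(t + p + q).
LSL: p² = 2 + d² − 2cos(α−β) + 2d(sin α − sin β) = 0.724462; p = √p² = 0.851153; φ = atan2(cos β − cos α, d + sin α − sin β) = -2.835775 rad; t = (φ − α) mod 2π = 4.501127 rad, q = (β − φ) mod 2π = 4.166178 rad → L = 2.34·(4.501127 + 0.851153 + 4.166178) = 2.34·9.518458 = 22.273193 m
RSR: p² = 2 + d² − 2cos(α−β) + 2d(sin β − sin α) = 8.298901; p = √p² = 2.880781; φ = atan2(cos α − cos β, d − sin α + sin β) = 0.089072 rad; t = (α − φ) mod 2π = 5.140396 rad, q = (φ − β) mod 2π = 5.041855 rad → L = 2.34·(5.140396 + 2.880781 + 5.041855) = 2.34·13.063032 = 30.567495 m
LSR: p² = d² − 2 + 2cos(α−β) + 2d(sin α + sin β) = -2.184777 < 0 → infeasible
RSL: p² = d² − 2 + 2cos(α−β) − 2d(sin α + sin β) = -2.604457 < 0 → infeasible
RLR: c = (6 − d² + 2cos(α−β) + 2d(sin α − sin β))/8 = -0.037363; p = 2π − arccos c = 4.675018 rad; φ = atan2(cos α − cos β, d − sin α + sin β) = 0.089072 rad; t = (α − φ + p/2) mod 2π = 1.194720 rad, q = (α − β − t + p) mod 2π = 1.096178 rad → L = 2.34·(1.194720 + 4.675018 + 1.096178) = 2.34·6.965915 = 16.300242 m
LRL: c = (6 − d² + 2cos(α−β) − 2d(sin α − sin β))/8 = 0.909442; p = 2π − arccos c = 5.854330 rad; φ = atan2(cos β − cos α, d + sin α − sin β) = -2.835775 rad; t = (φ − α + p/2) mod 2π = 1.145106 rad, q = (β − α − t + p) mod 2π = 0.810158 rad → L = 2.34·(1.145106 + 5.854330 + 0.810158) = 2.34·7.809594 = 18.274450 m
Shortest: RLR with L = 16.300242 m ≈ 16.3002 m

16.3002 m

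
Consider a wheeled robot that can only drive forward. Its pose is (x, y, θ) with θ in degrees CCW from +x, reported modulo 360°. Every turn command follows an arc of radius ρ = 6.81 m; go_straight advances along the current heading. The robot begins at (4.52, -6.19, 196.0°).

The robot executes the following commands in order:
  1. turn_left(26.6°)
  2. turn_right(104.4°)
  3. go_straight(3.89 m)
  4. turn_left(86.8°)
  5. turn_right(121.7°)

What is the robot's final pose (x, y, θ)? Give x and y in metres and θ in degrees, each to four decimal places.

(-29.1831, 7.4200, 83.3000°)

set_pose: (x, y, θ) = (4.5200, -6.1900, 196.0000°), ρ = 6.81
turn_left(26.6°): centre at ρ to the left, rotate +26.6° → (1.7876, -7.7234, 222.6000°)
turn_right(104.4°): centre at ρ to the right, rotate −104.4° → (-8.8236, -5.9286, 118.2000°)
go_straight(3.89): x += 3.89·cos θ, y += 3.89·sin θ → (-10.6619, -2.5004, 118.2000°)
turn_left(86.8°): centre at ρ to the left, rotate +86.8° → (-19.5416, 0.4535, 205.0000°)
turn_right(121.7°): centre at ρ to the right, rotate −121.7° → (-29.1831, 7.4200, 83.3000°)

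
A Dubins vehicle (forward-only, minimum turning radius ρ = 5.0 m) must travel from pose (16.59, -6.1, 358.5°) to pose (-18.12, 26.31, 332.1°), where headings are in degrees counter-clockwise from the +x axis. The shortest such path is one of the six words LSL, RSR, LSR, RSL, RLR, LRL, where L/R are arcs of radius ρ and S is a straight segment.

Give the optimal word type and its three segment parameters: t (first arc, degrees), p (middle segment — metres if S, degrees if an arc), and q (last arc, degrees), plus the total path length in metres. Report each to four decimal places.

LSR: t = 162.9904°, p = 42.5566 m, q = 189.3904°, L = 73.3076 m

Let ψ = atan2(Δy, Δx) = atan2(32.41, -34.71) = 136.9626° be the start→goal bearing.
Normalize: d = |goal − start| / ρ = 47.488864/5.0 = 9.497773, α = (θ_start − ψ) mod 360° = 221.5374° = 3.866557 rad, β = (θ_goal − ψ) mod 360° = 195.1374° = 3.405790 rad.
Common terms: sin α = -0.663109, cos α = -0.748523, sin β = -0.261135, cos β = -0.965302, cos(α−β) = 0.895712, d² = 90.207688. Work in radians in the unit-radius frame; every candidate has L = ρ·(t + p + q).
LSL: p² = 2 + d² − 2cos(α−β) + 2d(sin α − sin β) = 82.780548; p = √p² = 9.098382; φ = atan2(cos β − cos α, d + sin α − sin β) = -0.023828 rad; t = (φ − α) mod 2π = 2.392800 rad, q = (β − φ) mod 2π = 3.429619 rad → L = 5.0·(2.392800 + 9.098382 + 3.429619) = 5.0·14.920800 = 74.604000 m
RSR: p² = 2 + d² − 2cos(α−β) + 2d(sin β − sin α) = 98.051981; p = √p² = 9.902120; φ = atan2(cos α − cos β, d − sin α + sin β) = 0.021894 rad; t = (α − φ) mod 2π = 3.844663 rad, q = (φ − β) mod 2π = 2.899289 rad → L = 5.0·(3.844663 + 9.902120 + 2.899289) = 5.0·16.646072 = 83.230361 m
LSR: p² = d² − 2 + 2cos(α−β) + 2d(sin α + sin β) = 72.442595; p = √p² = 8.511322; φ = atan2(−cos α − cos β, d + sin α + sin β) − atan2(−2, p) = 0.428091 rad; t = (φ − α) mod 2π = 2.844719 rad, q = (φ − β) mod 2π = 3.305486 rad → L = 5.0·(2.844719 + 8.511322 + 3.305486) = 5.0·14.661526 = 73.307631 m
RSL: p² = d² − 2 + 2cos(α−β) − 2d(sin α + sin β) = 107.555628; p = √p² = 10.370903; φ = atan2(cos α + cos β, d − sin α − sin β) − atan2(2, p) = -0.353493 rad; t = (α − φ) mod 2π = 4.220050 rad, q = (β − φ) mod 2π = 3.759283 rad → L = 5.0·(4.220050 + 10.370903 + 3.759283) = 5.0·18.350236 = 91.751180 m
RLR: c = (6 − d² + 2cos(α−β) + 2d(sin α − sin β))/8 = -11.256498, |c| > 1 → infeasible
LRL: c = (6 − d² + 2cos(α−β) − 2d(sin α − sin β))/8 = -9.347568, |c| > 1 → infeasible
Shortest: LSR with L = 73.307631 m ≈ 73.3076 m
Convert LSR to answer units (arcs ×180/π): t = 2.844719·180/π = 162.9904°, p = ρ·p = 5.0·8.511322 = 42.5566 m, q = 3.305486·180/π = 189.3904°, L = 73.3076 m.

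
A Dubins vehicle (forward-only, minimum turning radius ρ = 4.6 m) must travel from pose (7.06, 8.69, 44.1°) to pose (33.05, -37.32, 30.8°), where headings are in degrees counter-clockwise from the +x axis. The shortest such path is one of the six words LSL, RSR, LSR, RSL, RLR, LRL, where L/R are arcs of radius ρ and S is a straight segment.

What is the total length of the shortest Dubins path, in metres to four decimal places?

Let ψ = atan2(Δy, Δx) = atan2(-46.01, 25.99) = -60.5389° be the start→goal bearing.
Normalize: d = |goal − start| / ρ = 52.843166/4.6 = 11.487645, α = (θ_start − ψ) mod 360° = 104.6389° = 1.826293 rad, β = (θ_goal − ψ) mod 360° = 91.3389° = 1.594164 rad.
Common terms: sin α = 0.967538, cos α = -0.252726, sin β = 0.999727, cos β = -0.023366, cos(α−β) = 0.973179, d² = 131.965983. Work in radians in the unit-radius frame; every candidate has L = ρ·(t + p + q).
LSL: p² = 2 + d² − 2cos(α−β) + 2d(sin α − sin β) = 131.280071; p = √p² = 11.457752; φ = atan2(cos β − cos α, d + sin α − sin β) = 0.020019 rad; t = (φ − α) mod 2π = 4.476911 rad, q = (β − φ) mod 2π = 1.574145 rad → L = 4.6·(4.476911 + 11.457752 + 1.574145) = 4.6·17.508808 = 80.540517 m
RSR: p² = 2 + d² − 2cos(α−β) + 2d(sin β − sin α) = 132.759179; p = √p² = 11.522117; φ = atan2(cos α − cos β, d − sin α + sin β) = -0.019907 rad; t = (α − φ) mod 2π = 1.846200 rad, q = (φ − β) mod 2π = 4.669114 rad → L = 4.6·(1.846200 + 11.522117 + 4.669114) = 4.6·18.037431 = 82.972183 m
LSR: p² = d² − 2 + 2cos(α−β) + 2d(sin α + sin β) = 177.110820; p = √p² = 13.308299; φ = atan2(−cos α − cos β, d + sin α + sin β) − atan2(−2, p) = 0.169683 rad; t = (φ − α) mod 2π = 4.626575 rad, q = (φ − β) mod 2π = 4.858704 rad → L = 4.6·(4.626575 + 13.308299 + 4.858704) = 4.6·22.793578 = 104.850458 m
RSL: p² = d² − 2 + 2cos(α−β) − 2d(sin α + sin β) = 86.713861; p = √p² = 9.312028; φ = atan2(cos α + cos β, d − sin α − sin β) − atan2(2, p) = -0.240554 rad; t = (α − φ) mod 2π = 2.066847 rad, q = (β − φ) mod 2π = 1.834718 rad → L = 4.6·(2.066847 + 9.312028 + 1.834718) = 4.6·13.213593 = 60.782528 m
RLR: c = (6 − d² + 2cos(α−β) + 2d(sin α − sin β))/8 = -15.594897, |c| > 1 → infeasible
LRL: c = (6 − d² + 2cos(α−β) − 2d(sin α − sin β))/8 = -15.410009, |c| > 1 → infeasible
Shortest: RSL with L = 60.782528 m ≈ 60.7825 m

60.7825 m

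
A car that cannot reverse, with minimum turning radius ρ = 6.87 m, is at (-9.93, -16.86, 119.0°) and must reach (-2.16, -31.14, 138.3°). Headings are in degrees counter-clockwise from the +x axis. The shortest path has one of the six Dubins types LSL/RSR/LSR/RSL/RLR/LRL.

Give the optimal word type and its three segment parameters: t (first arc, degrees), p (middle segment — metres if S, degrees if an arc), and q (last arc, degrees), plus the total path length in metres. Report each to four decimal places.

RSR: t = 182.1022°, p = 13.9953 m, q = 158.5978°, L = 54.8467 m

Let ψ = atan2(Δy, Δx) = atan2(-14.28, 7.77) = -61.4486° be the start→goal bearing.
Normalize: d = |goal − start| / ρ = 16.257038/6.87 = 2.366381, α = (θ_start − ψ) mod 360° = 180.4486° = 3.149422 rad, β = (θ_goal − ψ) mod 360° = 199.7486° = 3.486271 rad.
Common terms: sin α = -0.007830, cos α = -0.999969, sin β = -0.337894, cos β = -0.941184, cos(α−β) = 0.943801, d² = 5.599760. Work in radians in the unit-radius frame; every candidate has L = ρ·(t + p + q).
LSL: p² = 2 + d² − 2cos(α−β) + 2d(sin α − sin β) = 7.274273; p = √p² = 2.697086; φ = atan2(cos β − cos α, d + sin α − sin β) = 0.021798 rad; t = (φ − α) mod 2π = 3.155560 rad, q = (β − φ) mod 2π = 3.464473 rad → L = 6.87·(3.155560 + 2.697086 + 3.464473) = 6.87·9.317120 = 64.008614 m
RSR: p² = 2 + d² − 2cos(α−β) + 2d(sin β − sin α) = 4.150042; p = √p² = 2.037165; φ = atan2(cos α − cos β, d − sin α + sin β) = -0.028860 rad; t = (α − φ) mod 2π = 3.178283 rad, q = (φ − β) mod 2π = 2.768054 rad → L = 6.87·(3.178283 + 2.037165 + 2.768054) = 6.87·7.983502 = 54.846659 m
LSR: p² = d² − 2 + 2cos(α−β) + 2d(sin α + sin β) = 3.851135; p = √p² = 1.962431; φ = atan2(−cos α − cos β, d + sin α + sin β) − atan2(−2, p) = 1.560212 rad; t = (φ − α) mod 2π = 4.693975 rad, q = (φ − β) mod 2π = 4.357127 rad → L = 6.87·(4.693975 + 1.962431 + 4.357127) = 6.87·11.013533 = 75.662973 m
RSL: p² = d² − 2 + 2cos(α−β) − 2d(sin α + sin β) = 7.123589; p = √p² = 2.669005; φ = atan2(cos α + cos β, d − sin α − sin β) − atan2(2, p) = -1.264290 rad; t = (α − φ) mod 2π = 4.413713 rad, q = (β − φ) mod 2π = 4.750561 rad → L = 6.87·(4.413713 + 2.669005 + 4.750561) = 6.87·11.833279 = 81.294626 m
RLR: c = (6 − d² + 2cos(α−β) + 2d(sin α − sin β))/8 = 0.481245; p = 2π − arccos c = 5.214463 rad; φ = atan2(cos α − cos β, d − sin α + sin β) = -0.028860 rad; t = (α − φ + p/2) mod 2π = 5.785514 rad, q = (α − β − t + p) mod 2π = 5.375286 rad → L = 6.87·(5.785514 + 5.214463 + 5.375286) = 6.87·16.375263 = 112.498057 m
LRL: c = (6 − d² + 2cos(α−β) − 2d(sin α − sin β))/8 = 0.090716; p = 2π − arccos c = 4.803230 rad; φ = atan2(cos β − cos α, d + sin α − sin β) = 0.021798 rad; t = (φ − α + p/2) mod 2π = 5.557175 rad, q = (β − α − t + p) mod 2π = 5.866088 rad → L = 6.87·(5.557175 + 4.803230 + 5.866088) = 6.87·16.226493 = 111.476008 m
Shortest: RSR with L = 54.846659 m ≈ 54.8467 m
Convert RSR to answer units (arcs ×180/π): t = 3.178283·180/π = 182.1022°, p = ρ·p = 6.87·2.037165 = 13.9953 m, q = 2.768054·180/π = 158.5978°, L = 54.8467 m.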